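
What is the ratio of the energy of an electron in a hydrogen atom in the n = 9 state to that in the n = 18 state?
4.00

Using E_n = -13.6057 Z² / n² eV with Z = 1:

E_9 = -13.6057 / 9² = -13.6057 / 81 = -0.16797160 eV
E_18 = -13.6057 / 18² = -13.6057 / 324 = -0.04199290 eV

The ratio is:
E_9/E_18 = (-0.16797160) / (-0.04199290)
E_9/E_18 = (-13.6057/81) / (-13.6057/324)
E_9/E_18 = 324/81
E_9/E_18 = 4.00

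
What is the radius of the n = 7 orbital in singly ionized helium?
1.2965 nm (or 12.9649 Å)

The Bohr radius formula is:
r_n = n² a₀ / Z

where a₀ = 0.0529177 nm is the Bohr radius.

For He⁺ (Z = 2) at n = 7:
r_7 = 7² × 0.0529177 nm / 2
r_7 = 49 × 0.0529177 nm / 2
r_7 = 2.59297 nm / 2
r_7 = 1.2965 nm

The electron orbits at approximately 1.2965 nm from the nucleus.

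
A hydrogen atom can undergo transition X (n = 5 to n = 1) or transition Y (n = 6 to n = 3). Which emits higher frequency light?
5 → 1

Calculate the energy for each transition:

Transition 5 → 1:
ΔE₁ = |E_1 - E_5| = |-13.6057/1² - (-13.6057/5²)|
ΔE₁ = |-13.60570000000 - (-0.54422800000)| = 13.06147200 eV

Transition 6 → 3:
ΔE₂ = |E_3 - E_6| = |-13.6057/3² - (-13.6057/6²)|
ΔE₂ = |-1.51174444444 - (-0.37793611111)| = 1.13380833 eV

Since 13.06147200 eV > 1.13380833 eV, the transition 5 → 1 emits the more energetic photon.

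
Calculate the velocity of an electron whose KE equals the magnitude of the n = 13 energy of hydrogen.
1.68284e+05 m/s (or 0.0561% of c)

The binding energy at n = 13 for hydrogen is:
E_13 = -13.6057/13² = -0.0805071006 eV
|E_13| = 0.0805071006 eV

Convert to Joules:
KE = 0.0805071006 eV × (1.602177 × 10⁻¹⁹ J/eV) = 1.2898662e-20 J

Using KE = ½mv²:
v = √(2·KE/m_e)
v = √(2 × 1.2898662e-20 J / 9.10938 × 10⁻³¹ kg)
v = 1.68284e+05 m/s

This is approximately 0.0561% the speed of light.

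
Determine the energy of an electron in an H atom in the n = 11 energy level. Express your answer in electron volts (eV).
-0.1124 eV

The energy levels of a hydrogen-like atom are given by:
E_n = -13.6057 eV / n²

For n = 11:
E_11 = -13.6057 eV / 11²
E_11 = -13.6057 eV / 121
E_11 = -0.1124 eV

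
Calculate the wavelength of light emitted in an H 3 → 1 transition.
102.517 nm

First, find the transition energy using E_n = -13.6057 / n² eV:
E_3 = -13.6057 / 3² = -1.511744 eV
E_1 = -13.6057 / 1² = -13.605700 eV

Photon energy: |ΔE| = |E_1 - E_3| = 12.093956 eV

Convert to wavelength using E = hc/λ with hc = 1239.84 eV·nm:
λ = hc/E = 1239.84 eV·nm / 12.093956 eV
λ = 102.517 nm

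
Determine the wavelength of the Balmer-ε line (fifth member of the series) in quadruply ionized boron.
15.876 nm

The lines of a series are numbered from the longest wavelength (smallest ΔE) outward; the fifth line is the transition from n = n_f + 5 to n_f.
The Balmer series has all transitions ending at n_f = 2.

For B⁴⁺ (Z = 5), the fifth line (ε-line) is the jump from n = 7 to n = 2:
E_7 = -13.6057 × 5² / 7² = -6.94168 eV
E_2 = -13.6057 × 5² / 2² = -85.03563 eV
ΔE = E_7 - E_2 = 78.09395 eV

λ = hc/E = 1239.84 eV·nm / 78.09395 eV
λ = 15.876 nm

This is the ε-line of the Balmer series in B⁴⁺.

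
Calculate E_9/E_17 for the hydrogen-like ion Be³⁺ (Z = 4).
3.57

Using E_n = -13.6057 Z² / n² eV with Z = 4:

E_9 = -13.6057 × 4² / 9² = -217.6912 / 81 = -2.68754568 eV
E_17 = -13.6057 × 4² / 17² = -217.6912 / 289 = -0.75325675 eV

The ratio is:
E_9/E_17 = (-2.68754568) / (-0.75325675)
E_9/E_17 = (-217.6912/81) / (-217.6912/289)
E_9/E_17 = 289/81
E_9/E_17 = 3.57
(Note: the Z² factors cancel in the ratio.)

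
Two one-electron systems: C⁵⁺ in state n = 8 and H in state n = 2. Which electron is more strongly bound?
C⁵⁺ at n = 8 (E = -7.65 eV)

Using E_n = -13.6057 Z² / n² eV:

C⁵⁺ (Z = 6) at n = 8:
E = -13.6057 × 6² / 8² = -13.6057 × 36 / 64 = -7.65321 eV

H (Z = 1) at n = 2:
E = -13.6057 × 1² / 2² = -13.6057 × 1 / 4 = -3.40143 eV

Since -7.65321 eV < -3.40143 eV,
C⁵⁺ at n = 8 is more tightly bound (requires more energy to ionize).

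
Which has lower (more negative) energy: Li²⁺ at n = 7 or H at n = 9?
Li²⁺ at n = 7 (E = -2.49901 eV)

Using E_n = -13.6057 Z² / n² eV:

Li²⁺ (Z = 3) at n = 7:
E = -13.6057 × 3² / 7² = -13.6057 × 9 / 49 = -2.49900612 eV

H (Z = 1) at n = 9:
E = -13.6057 × 1² / 9² = -13.6057 × 1 / 81 = -0.16797160 eV

Since -2.49900612 eV < -0.16797160 eV,
Li²⁺ at n = 7 is more tightly bound (requires more energy to ionize).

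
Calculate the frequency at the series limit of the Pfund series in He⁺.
5.2638e+14 Hz

The series limit corresponds to the transition from n = ∞ to n = 5.
This is the highest energy (shortest wavelength) transition in the Pfund series.

E_∞ = 0 eV
E_5 = -13.6057 × 2² / 5² = -2.17691200 eV

Energy at series limit:
ΔE = E_∞ - E_5 = 0 - (-2.17691200) = 2.17691200 eV
E = 2.17691200 eV × (1.602177 × 10⁻¹⁹ J/eV) = 3.487798e-19 J
f = E/h = 3.487798e-19 J / (6.62607 × 10⁻³⁴ J·s) = 5.2638e+14 Hz

This energy equals the ionization energy from the n = 5 state of He⁺.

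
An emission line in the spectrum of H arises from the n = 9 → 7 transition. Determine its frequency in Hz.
2.65243e+13 Hz

First, find the transition energy:
E_9 = -13.6057 / 9² = -0.167971605 eV
E_7 = -13.6057 / 7² = -0.277667347 eV
|ΔE| = |E_7 - E_9| = 0.109695742 eV

Convert to Joules: E = 0.109695742 eV × (1.602177 × 10⁻¹⁹ J/eV) = 1.7575199e-20 J

Using E = hf:
f = E/h = 1.7575199e-20 J / (6.62607 × 10⁻³⁴ J·s)
f = 2.65243e+13 Hz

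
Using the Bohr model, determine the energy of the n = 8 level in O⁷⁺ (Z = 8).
-13.605700 eV

For hydrogen-like ions, the energy levels scale with Z²:
E_n = -13.6057 Z² / n² eV

For O⁷⁺ (Z = 8) at n = 8:
E_8 = -13.6057 × 8² / 8²
E_8 = -13.6057 × 64 / 64
E_8 = -870.7648 / 64
E_8 = -13.605700 eV

The energy is 64 times more negative than hydrogen at the same n due to the stronger nuclear charge.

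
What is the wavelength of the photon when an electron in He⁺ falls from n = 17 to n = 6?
936.8382 nm

First, find the transition energy using E_n = -13.6057 Z² / n² eV:
E_17 = -13.6057 × 2² / 17² = -0.18831419 eV
E_6 = -13.6057 × 2² / 6² = -1.51174444 eV

Photon energy: |ΔE| = |E_6 - E_17| = 1.32343025 eV

Convert to wavelength using E = hc/λ with hc = 1239.84 eV·nm:
λ = hc/E = 1239.84 eV·nm / 1.32343025 eV
λ = 936.8382 nm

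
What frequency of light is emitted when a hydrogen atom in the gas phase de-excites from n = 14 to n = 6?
7.46e+13 Hz

First, find the transition energy:
E_14 = -13.6057 / 14² = -0.069417 eV
E_6 = -13.6057 / 6² = -0.377936 eV
|ΔE| = |E_6 - E_14| = 0.308519 eV

Convert to Joules: E = 0.308519 eV × (1.602177 × 10⁻¹⁹ J/eV) = 4.9430e-20 J

Using E = hf:
f = E/h = 4.9430e-20 J / (6.62607 × 10⁻³⁴ J·s)
f = 7.46e+13 Hz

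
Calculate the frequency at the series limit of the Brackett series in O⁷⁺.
1.3159e+16 Hz

The series limit corresponds to the transition from n = ∞ to n = 4.
This is the highest energy (shortest wavelength) transition in the Brackett series.

E_∞ = 0 eV
E_4 = -13.6057 × 8² / 4² = -54.42280000 eV

Energy at series limit:
ΔE = E_∞ - E_4 = 0 - (-54.42280000) = 54.42280000 eV
E = 54.42280000 eV × (1.602177 × 10⁻¹⁹ J/eV) = 8.719496e-18 J
f = E/h = 8.719496e-18 J / (6.62607 × 10⁻³⁴ J·s) = 1.3159e+16 Hz

This energy equals the ionization energy from the n = 4 state of O⁷⁺.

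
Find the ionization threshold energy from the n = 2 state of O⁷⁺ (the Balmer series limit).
217.69120 eV

The series limit corresponds to the transition from n = ∞ to n = 2.
This is the highest energy (shortest wavelength) transition in the Balmer series.

E_∞ = 0 eV
E_2 = -13.6057 × 8² / 2² = -217.69120 eV

Energy at series limit:
ΔE = E_∞ - E_2 = 0 - (-217.69120) = 217.69120 eV

This energy equals the ionization energy from the n = 2 state of O⁷⁺.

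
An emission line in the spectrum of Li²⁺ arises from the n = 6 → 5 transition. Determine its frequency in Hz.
3.61883e+14 Hz

First, find the transition energy:
E_6 = -13.6057 × 3² / 6² = -3.40142500 eV
E_5 = -13.6057 × 3² / 5² = -4.89805200 eV
|ΔE| = |E_5 - E_6| = 1.49662700 eV

Convert to Joules: E = 1.49662700 eV × (1.602177 × 10⁻¹⁹ J/eV) = 2.3978614e-19 J

Using E = hf:
f = E/h = 2.3978614e-19 J / (6.62607 × 10⁻³⁴ J·s)
f = 3.61883e+14 Hz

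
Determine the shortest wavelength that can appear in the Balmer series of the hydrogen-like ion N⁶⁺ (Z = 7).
7.44 nm

The series limit corresponds to the transition from n = ∞ to n = 2.
This is the highest energy (shortest wavelength) transition in the Balmer series.

E_∞ = 0 eV
E_2 = -13.6057 × 7² / 2² = -166.6698 eV

Energy at series limit:
ΔE = E_∞ - E_2 = 0 - (-166.6698) = 166.6698 eV
λ = hc/E = 1239.84 eV·nm / 166.6698 eV = 7.44 nm

This energy equals the ionization energy from the n = 2 state of N⁶⁺.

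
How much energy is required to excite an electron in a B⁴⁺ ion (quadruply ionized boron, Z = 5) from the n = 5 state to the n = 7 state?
6.6640 eV

The energy levels of a hydrogen-like atom are E_n = -13.6057 Z² eV / n².

Energy at n = 5: E_5 = -13.6057 × 5² / 5² = -13.6057000 eV
Energy at n = 7: E_7 = -13.6057 × 5² / 7² = -6.9416837 eV

The excitation energy is the difference:
ΔE = E_7 - E_5
ΔE = -6.9416837 - (-13.6057000)
ΔE = 6.6640 eV

Since this is positive, energy must be absorbed (photon absorption).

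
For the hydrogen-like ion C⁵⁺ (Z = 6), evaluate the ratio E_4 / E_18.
20.2500

Using E_n = -13.6057 Z² / n² eV with Z = 6:

E_4 = -13.6057 × 6² / 4² = -489.8052 / 16 = -30.6128250000 eV
E_18 = -13.6057 × 6² / 18² = -489.8052 / 324 = -1.5117444444 eV

The ratio is:
E_4/E_18 = (-30.6128250000) / (-1.5117444444)
E_4/E_18 = (-489.8052/16) / (-489.8052/324)
E_4/E_18 = 324/16
E_4/E_18 = 20.2500
(Note: the Z² factors cancel in the ratio.)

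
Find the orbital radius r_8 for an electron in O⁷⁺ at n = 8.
0.4233 nm (or 4.2334 Å)

The Bohr radius formula is:
r_n = n² a₀ / Z

where a₀ = 0.0529177 nm is the Bohr radius.

For O⁷⁺ (Z = 8) at n = 8:
r_8 = 8² × 0.0529177 nm / 8
r_8 = 64 × 0.0529177 nm / 8
r_8 = 3.38673 nm / 8
r_8 = 0.4233 nm

The electron orbits at approximately 0.4233 nm from the nucleus.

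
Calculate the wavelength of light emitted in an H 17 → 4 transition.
1543.48 nm

First, find the transition energy using E_n = -13.6057 / n² eV:
E_17 = -13.6057 / 17² = -0.04707855 eV
E_4 = -13.6057 / 4² = -0.85035625 eV

Photon energy: |ΔE| = |E_4 - E_17| = 0.80327770 eV

Convert to wavelength using E = hc/λ with hc = 1239.84 eV·nm:
λ = hc/E = 1239.84 eV·nm / 0.80327770 eV
λ = 1543.48 nm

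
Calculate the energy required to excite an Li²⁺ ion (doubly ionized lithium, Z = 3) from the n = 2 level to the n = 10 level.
29.388312 eV

The energy levels of a hydrogen-like atom are E_n = -13.6057 Z² eV / n².

Energy at n = 2: E_2 = -13.6057 × 3² / 2² = -30.612825000 eV
Energy at n = 10: E_10 = -13.6057 × 3² / 10² = -1.224513000 eV

The excitation energy is the difference:
ΔE = E_10 - E_2
ΔE = -1.224513000 - (-30.612825000)
ΔE = 29.388312 eV

Since this is positive, energy must be absorbed (photon absorption).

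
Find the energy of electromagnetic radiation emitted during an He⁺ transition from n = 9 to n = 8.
0.18 eV

The energy levels are E_n = -13.6057 Z² eV / n².

Energy at n = 9: E_9 = -13.6057 × 2² / 9² = -0.67189 eV
Energy at n = 8: E_8 = -13.6057 × 2² / 8² = -0.85036 eV

For emission (electron falling to lower state), the photon energy is:
E_photon = E_9 - E_8 = |-0.67189 - (-0.85036)|
E_photon = 0.18 eV

This energy is carried away by the emitted photon.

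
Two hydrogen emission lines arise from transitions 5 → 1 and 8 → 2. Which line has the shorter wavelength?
5 → 1

Calculate the energy for each transition:

Transition 5 → 1:
ΔE₁ = |E_1 - E_5| = |-13.6057/1² - (-13.6057/5²)|
ΔE₁ = |-13.60570000 - (-0.54422800)| = 13.06147 eV

Transition 8 → 2:
ΔE₂ = |E_2 - E_8| = |-13.6057/2² - (-13.6057/8²)|
ΔE₂ = |-3.40142500 - (-0.21258906)| = 3.18884 eV

Since 13.06147 eV > 3.18884 eV, the transition 5 → 1 emits the more energetic photon.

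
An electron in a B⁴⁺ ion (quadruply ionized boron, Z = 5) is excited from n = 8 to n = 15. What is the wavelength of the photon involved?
326.02 nm

First, find the transition energy using E_n = -13.6057 Z² / n² eV:
E_8 = -13.6057 × 5² / 8² = -5.314727 eV
E_15 = -13.6057 × 5² / 15² = -1.511744 eV

Photon energy: |ΔE| = |E_15 - E_8| = 3.802983 eV

Convert to wavelength using E = hc/λ with hc = 1239.84 eV·nm:
λ = hc/E = 1239.84 eV·nm / 3.802983 eV
λ = 326.02 nm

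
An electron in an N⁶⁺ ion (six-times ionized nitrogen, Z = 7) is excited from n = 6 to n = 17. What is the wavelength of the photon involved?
76.476587 nm

First, find the transition energy using E_n = -13.6057 Z² / n² eV:
E_6 = -13.6057 × 7² / 6² = -18.51886944 eV
E_17 = -13.6057 × 7² / 17² = -2.30684879 eV

Photon energy: |ΔE| = |E_17 - E_6| = 16.21202065 eV

Convert to wavelength using E = hc/λ with hc = 1239.84 eV·nm:
λ = hc/E = 1239.84 eV·nm / 16.21202065 eV
λ = 76.476587 nm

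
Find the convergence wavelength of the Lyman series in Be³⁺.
5.69541 nm

The series limit corresponds to the transition from n = ∞ to n = 1.
This is the highest energy (shortest wavelength) transition in the Lyman series.

E_∞ = 0 eV
E_1 = -13.6057 × 4² / 1² = -217.6912000 eV

Energy at series limit:
ΔE = E_∞ - E_1 = 0 - (-217.6912000) = 217.6912000 eV
λ = hc/E = 1239.84 eV·nm / 217.6912000 eV = 5.69541 nm

This energy equals the ionization energy from the n = 1 state of Be³⁺.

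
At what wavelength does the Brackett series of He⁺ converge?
364.51 nm

The series limit corresponds to the transition from n = ∞ to n = 4.
This is the highest energy (shortest wavelength) transition in the Brackett series.

E_∞ = 0 eV
E_4 = -13.6057 × 2² / 4² = -3.401425 eV

Energy at series limit:
ΔE = E_∞ - E_4 = 0 - (-3.401425) = 3.401425 eV
λ = hc/E = 1239.84 eV·nm / 3.401425 eV = 364.51 nm

This energy equals the ionization energy from the n = 4 state of He⁺.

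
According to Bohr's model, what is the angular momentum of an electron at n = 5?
5.2729e-34 J·s (or 5ℏ)

In the Bohr model, angular momentum is quantized:
L = nℏ

where ℏ = h/(2π) = 1.054572e-34 J·s

For n = 5:
L = 5 × 1.054572e-34 J·s
L = 5.2729e-34 J·s

This can also be written as L = 5ℏ.
The angular momentum is an integer multiple of the reduced Planck constant.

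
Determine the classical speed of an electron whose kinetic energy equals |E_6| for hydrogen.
3.65e+05 m/s (or 0.122% of c)

The binding energy at n = 6 for hydrogen is:
E_6 = -13.6057/6² = -0.377936 eV
|E_6| = 0.377936 eV

Convert to Joules:
KE = 0.377936 eV × (1.602177 × 10⁻¹⁹ J/eV) = 6.0552e-20 J

Using KE = ½mv²:
v = √(2·KE/m_e)
v = √(2 × 6.0552e-20 J / 9.10938 × 10⁻³¹ kg)
v = 3.65e+05 m/s

This is approximately 0.122% the speed of light.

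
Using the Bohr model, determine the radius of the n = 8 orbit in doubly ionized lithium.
1.12891 nm (or 11.28911 Å)

The Bohr radius formula is:
r_n = n² a₀ / Z

where a₀ = 0.05291772 nm is the Bohr radius.

For Li²⁺ (Z = 3) at n = 8:
r_8 = 8² × 0.05291772 nm / 3
r_8 = 64 × 0.05291772 nm / 3
r_8 = 3.386734 nm / 3
r_8 = 1.12891 nm

The electron orbits at approximately 1.12891 nm from the nucleus.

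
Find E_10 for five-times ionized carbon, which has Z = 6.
-4.898 eV

For hydrogen-like ions, the energy levels scale with Z²:
E_n = -13.6057 Z² / n² eV

For C⁵⁺ (Z = 6) at n = 10:
E_10 = -13.6057 × 6² / 10²
E_10 = -13.6057 × 36 / 100
E_10 = -489.8052 / 100
E_10 = -4.898 eV

The energy is 36 times more negative than hydrogen at the same n due to the stronger nuclear charge.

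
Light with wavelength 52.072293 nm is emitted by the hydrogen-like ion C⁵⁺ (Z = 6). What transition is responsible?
n = 4 → n = 3

First, find the photon energy from the wavelength (hc = 1239.84 eV·nm):
E = hc/λ = 1239.84 eV·nm / 52.072293 nm = 23.809975 eV

The energy levels of C⁵⁺ satisfy E_n = -13.6057 × 6² / n² eV, so an emission n_i → n_f releases
ΔE = 13.6057 × 6² × (1/n_f² − 1/n_i²) eV.

Setting ΔE equal to the photon energy:
1/n_f² − 1/n_i² = 23.809975 / (13.6057 × 6²) = 0.048611111

Since 1/n_i² must be positive, we need 1/n_f² > 0.048611111, i.e. n_f ≤ 4. For each allowed n_f, solve n_i = (1/n_f² − 0.048611111)^(−1/2) and check whether it is a whole number:
  n_f = 1: 1/n_i² = 1.000000000 − 0.048611111 = 0.951388889 → n_i = 1.025  (not an integer) ✗
  n_f = 2: 1/n_i² = 0.250000000 − 0.048611111 = 0.201388889 → n_i = 2.228  (not an integer) ✗
  n_f = 3: 1/n_i² = 0.111111111 − 0.048611111 = 0.062500000 → n_i = 4.000  → integer, n_i = 4 ✓
  n_f = 4: 1/n_i² = 0.062500000 − 0.048611111 = 0.013888889 → n_i = 8.485  (not an integer) ✗

Only n_f = 3 gives an integer upper level, n_i = 4.

The transition is from n = 4 to n = 3 (emission).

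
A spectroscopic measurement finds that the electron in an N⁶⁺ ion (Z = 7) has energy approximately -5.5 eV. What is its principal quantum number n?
n = 11

The exact energy levels follow E_n = -13.6057 Z² / n² eV with Z = 7.

The measured value (-5.5 eV) is reported to only 2 significant figures, so we must test candidate n values and see which one matches to that precision.

Candidate energies:
  n = 9:  E = -13.6057 × 7² / 9² = -8.230609 eV
  n = 10:  E = -13.6057 × 7² / 10² = -6.666793 eV
  n = 11:  E = -13.6057 × 7² / 11² = -5.509746 eV  ← matches
  n = 12:  E = -13.6057 × 7² / 12² = -4.629717 eV
  n = 13:  E = -13.6057 × 7² / 13² = -3.944848 eV

Checking against the measurement of -5.5 eV (2 sig figs), only n = 11 agrees:
E_11 = -5.509746 eV, which rounds to -5.5 eV ✓

Therefore n = 11.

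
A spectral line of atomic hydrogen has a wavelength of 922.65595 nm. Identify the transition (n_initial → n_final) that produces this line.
n = 9 → n = 3

First, find the photon energy from the wavelength (hc = 1239.84 eV·nm):
E = hc/λ = 1239.84 eV·nm / 922.65595 nm = 1.3437728 eV

The energy levels of hydrogen satisfy E_n = -13.6057 / n² eV, so an emission n_i → n_f releases
ΔE = 13.6057 × (1/n_f² − 1/n_i²) eV.

Setting ΔE equal to the photon energy:
1/n_f² − 1/n_i² = 1.3437728 / 13.6057 = 0.098765429

Since 1/n_i² must be positive, we need 1/n_f² > 0.098765429, i.e. n_f ≤ 3. For each allowed n_f, solve n_i = (1/n_f² − 0.098765429)^(−1/2) and check whether it is a whole number:
  n_f = 1: 1/n_i² = 1.000000000 − 0.098765429 = 0.901234571 → n_i = 1.053  (not an integer) ✗
  n_f = 2: 1/n_i² = 0.250000000 − 0.098765429 = 0.151234571 → n_i = 2.571  (not an integer) ✗
  n_f = 3: 1/n_i² = 0.111111111 − 0.098765429 = 0.012345682 → n_i = 9.000  → integer, n_i = 9 ✓

Only n_f = 3 gives an integer upper level, n_i = 9.

The transition is from n = 9 to n = 3 (emission).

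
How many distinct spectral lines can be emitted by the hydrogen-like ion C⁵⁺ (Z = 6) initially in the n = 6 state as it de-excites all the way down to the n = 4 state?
3

The electron can occupy levels n = 4, 5, ..., 6 during de-excitation — that is m = 6 - 4 + 1 = 3 distinct levels.

The number of distinct spectral lines equals the number of ways to choose 2 of these m levels (each pair gives one possible emission transition):

Number of lines = m(m-1)/2 = 3×2/2 = 3

These correspond to all possible transitions between the 3 levels:
6 → 5, 6 → 4, 5 → 4

Each transition produces a photon with a unique energy (and thus wavelength). This count does not depend on Z.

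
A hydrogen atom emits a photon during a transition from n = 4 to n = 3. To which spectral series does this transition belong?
Paschen series

The spectral series in hydrogen are named based on the final (lower) energy level:
- Lyman series: n_final = 1 (ultraviolet)
- Balmer series: n_final = 2 (visible/near-UV)
- Paschen series: n_final = 3 (infrared)
- Brackett series: n_final = 4 (infrared)
- Pfund series: n_final = 5 (far infrared)

Since this transition ends at n = 3, it belongs to the Paschen series.

For reference, this 4 → 3 line has photon energy
ΔE = 13.6057 eV × (1/3² - 1/4²) = 0.66138819 eV,
corresponding to wavelength λ = hc/ΔE = 1239.84 eV·nm / 0.66138819 eV = 1874.60 nm in the infrared region.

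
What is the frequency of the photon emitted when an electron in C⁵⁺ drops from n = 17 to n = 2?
2.91988e+16 Hz

First, find the transition energy:
E_17 = -13.6057 × 6² / 17² = -1.694828 eV
E_2 = -13.6057 × 6² / 2² = -122.451300 eV
|ΔE| = |E_2 - E_17| = 120.756472 eV

Convert to Joules: E = 120.756472 eV × (1.602177 × 10⁻¹⁹ J/eV) = 1.9347324e-17 J

Using E = hf:
f = E/h = 1.9347324e-17 J / (6.62607 × 10⁻³⁴ J·s)
f = 2.91988e+16 Hz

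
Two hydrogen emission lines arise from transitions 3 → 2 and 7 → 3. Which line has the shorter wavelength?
3 → 2

Calculate the energy for each transition:

Transition 3 → 2:
ΔE₁ = |E_2 - E_3| = |-13.6057/2² - (-13.6057/3²)|
ΔE₁ = |-3.40142500 - (-1.51174444)| = 1.88968 eV

Transition 7 → 3:
ΔE₂ = |E_3 - E_7| = |-13.6057/3² - (-13.6057/7²)|
ΔE₂ = |-1.51174444 - (-0.27766735)| = 1.23408 eV

Since 1.88968 eV > 1.23408 eV, the transition 3 → 2 emits the more energetic photon.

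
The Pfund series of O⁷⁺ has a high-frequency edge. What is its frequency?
8.42200e+15 Hz

The series limit corresponds to the transition from n = ∞ to n = 5.
This is the highest energy (shortest wavelength) transition in the Pfund series.

E_∞ = 0 eV
E_5 = -13.6057 × 8² / 5² = -34.8305920 eV

Energy at series limit:
ΔE = E_∞ - E_5 = 0 - (-34.8305920) = 34.8305920 eV
E = 34.8305920 eV × (1.602177 × 10⁻¹⁹ J/eV) = 5.5804773e-18 J
f = E/h = 5.5804773e-18 J / (6.62607 × 10⁻³⁴ J·s) = 8.42200e+15 Hz

This energy equals the ionization energy from the n = 5 state of O⁷⁺.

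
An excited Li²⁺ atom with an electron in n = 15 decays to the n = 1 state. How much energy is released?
121.90707 eV

The energy levels are E_n = -13.6057 Z² eV / n².

Energy at n = 15: E_15 = -13.6057 × 3² / 15² = -0.54422800 eV
Energy at n = 1: E_1 = -13.6057 × 3² / 1² = -122.45130000 eV

For emission (electron falling to lower state), the photon energy is:
E_photon = E_15 - E_1 = |-0.54422800 - (-122.45130000)|
E_photon = 121.90707 eV

This energy is carried away by the emitted photon.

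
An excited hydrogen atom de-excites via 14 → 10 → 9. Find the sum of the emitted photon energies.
0.10 eV

The energy levels of hydrogen are E_n = -13.6057 / n² eV.

First transition (14 → 10):
ΔE₁ = |E_10 - E_14|
ΔE₁ = |-0.13605700 - (-0.06941684)| = 0.06664 eV

Second transition (10 → 9):
ΔE₂ = |E_9 - E_10|
ΔE₂ = |-0.16797160 - (-0.13605700)| = 0.03191 eV

Total energy released:
E_total = ΔE₁ + ΔE₂ = 0.06664 + 0.03191 = 0.10 eV

Note: This equals the direct transition 14 → 9: 0.10 eV ✓
Energy is conserved regardless of the path taken.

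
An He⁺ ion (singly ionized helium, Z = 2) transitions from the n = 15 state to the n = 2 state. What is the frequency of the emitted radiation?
3.23e+15 Hz

First, find the transition energy:
E_15 = -13.6057 × 2² / 15² = -0.2418791 eV
E_2 = -13.6057 × 2² / 2² = -13.6057000 eV
|ΔE| = |E_2 - E_15| = 13.3638209 eV

Convert to Joules: E = 13.3638209 eV × (1.602177 × 10⁻¹⁹ J/eV) = 2.1411e-18 J

Using E = hf:
f = E/h = 2.1411e-18 J / (6.62607 × 10⁻³⁴ J·s)
f = 3.23e+15 Hz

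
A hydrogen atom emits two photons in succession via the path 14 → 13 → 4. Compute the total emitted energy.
0.780939 eV

The energy levels of hydrogen are E_n = -13.6057 / n² eV.

First transition (14 → 13):
ΔE₁ = |E_13 - E_14|
ΔE₁ = |-0.080507100592 - (-0.069416836735)| = 0.011090264 eV

Second transition (13 → 4):
ΔE₂ = |E_4 - E_13|
ΔE₂ = |-0.850356250000 - (-0.080507100592)| = 0.769849149 eV

Total energy released:
E_total = ΔE₁ + ΔE₂ = 0.011090264 + 0.769849149 = 0.780939 eV

Note: This equals the direct transition 14 → 4: 0.780939 eV ✓
Energy is conserved regardless of the path taken.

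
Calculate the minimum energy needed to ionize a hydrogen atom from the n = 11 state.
0.112 eV

The ionization energy is the energy needed to remove the electron completely (n → ∞).

For hydrogen, E_n = -13.6057 eV / n².

At n = 11: E_11 = -13.6057 / 11² = -0.112444 eV
At n = ∞: E_∞ = 0 eV

Ionization energy = E_∞ - E_11 = 0 - (-0.112444) = 0.112444 eV
Ionization energy ≈ 0.112 eV

This is also called the binding energy of the electron in state n = 11.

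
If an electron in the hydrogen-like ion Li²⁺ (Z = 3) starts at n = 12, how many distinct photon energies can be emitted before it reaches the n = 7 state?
15

The electron can occupy levels n = 7, 8, ..., 12 during de-excitation — that is m = 12 - 7 + 1 = 6 distinct levels.

The number of distinct spectral lines equals the number of ways to choose 2 of these m levels (each pair gives one possible emission transition):

Number of lines = m(m-1)/2 = 6×5/2 = 15

These correspond to all possible transitions between the 6 levels:
12 → 11, 12 → 10, 12 → 9, 12 → 8, 12 → 7, 11 → 10, 11 → 9, 11 → 8...

Each transition produces a photon with a unique energy (and thus wavelength). This count does not depend on Z.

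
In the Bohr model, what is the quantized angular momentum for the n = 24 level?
2.53097e-33 J·s (or 24ℏ)

In the Bohr model, angular momentum is quantized:
L = nℏ

where ℏ = h/(2π) = 1.0545718e-34 J·s

For n = 24:
L = 24 × 1.0545718e-34 J·s
L = 2.53097e-33 J·s

This can also be written as L = 24ℏ.
The angular momentum is an integer multiple of the reduced Planck constant.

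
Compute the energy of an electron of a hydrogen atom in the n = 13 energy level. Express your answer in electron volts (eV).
-0.0805 eV

The energy levels of a hydrogen-like atom are given by:
E_n = -13.6057 eV / n²

For n = 13:
E_13 = -13.6057 eV / 13²
E_13 = -13.6057 eV / 169
E_13 = -0.0805 eV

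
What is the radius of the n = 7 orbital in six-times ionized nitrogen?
0.3704 nm (or 3.7042 Å)

The Bohr radius formula is:
r_n = n² a₀ / Z

where a₀ = 0.0529177 nm is the Bohr radius.

For N⁶⁺ (Z = 7) at n = 7:
r_7 = 7² × 0.0529177 nm / 7
r_7 = 49 × 0.0529177 nm / 7
r_7 = 2.59297 nm / 7
r_7 = 0.3704 nm

The electron orbits at approximately 0.3704 nm from the nucleus.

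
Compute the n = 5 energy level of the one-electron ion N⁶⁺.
-26.6672 eV

For hydrogen-like ions, the energy levels scale with Z²:
E_n = -13.6057 Z² / n² eV

For N⁶⁺ (Z = 7) at n = 5:
E_5 = -13.6057 × 7² / 5²
E_5 = -13.6057 × 49 / 25
E_5 = -666.6793 / 25
E_5 = -26.6672 eV

The energy is 49 times more negative than hydrogen at the same n due to the stronger nuclear charge.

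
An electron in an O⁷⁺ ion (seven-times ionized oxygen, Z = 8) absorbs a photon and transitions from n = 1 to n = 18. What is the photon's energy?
868.077254 eV

The energy levels of a hydrogen-like atom are E_n = -13.6057 Z² eV / n².

Energy at n = 1: E_1 = -13.6057 × 8² / 1² = -870.764800000 eV
Energy at n = 18: E_18 = -13.6057 × 8² / 18² = -2.687545679 eV

The excitation energy is the difference:
ΔE = E_18 - E_1
ΔE = -2.687545679 - (-870.764800000)
ΔE = 868.077254 eV

Since this is positive, energy must be absorbed (photon absorption).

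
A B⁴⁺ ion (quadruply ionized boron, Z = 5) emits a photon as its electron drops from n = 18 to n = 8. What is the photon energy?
4.264904 eV

The energy levels are E_n = -13.6057 Z² eV / n².

Energy at n = 18: E_18 = -13.6057 × 5² / 18² = -1.049822531 eV
Energy at n = 8: E_8 = -13.6057 × 5² / 8² = -5.314726563 eV

For emission (electron falling to lower state), the photon energy is:
E_photon = E_18 - E_8 = |-1.049822531 - (-5.314726563)|
E_photon = 4.264904 eV

This energy is carried away by the emitted photon.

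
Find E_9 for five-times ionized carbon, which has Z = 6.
-6.04698 eV

For hydrogen-like ions, the energy levels scale with Z²:
E_n = -13.6057 Z² / n² eV

For C⁵⁺ (Z = 6) at n = 9:
E_9 = -13.6057 × 6² / 9²
E_9 = -13.6057 × 36 / 81
E_9 = -489.8052 / 81
E_9 = -6.04698 eV

The energy is 36 times more negative than hydrogen at the same n due to the stronger nuclear charge.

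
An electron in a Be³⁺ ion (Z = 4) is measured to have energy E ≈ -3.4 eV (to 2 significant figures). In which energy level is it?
n = 8

The exact energy levels follow E_n = -13.6057 Z² / n² eV with Z = 4.

The measured value (-3.4 eV) is reported to only 2 significant figures, so we must test candidate n values and see which one matches to that precision.

Candidate energies:
  n = 6:  E = -13.6057 × 4² / 6² = -6.04698 eV
  n = 7:  E = -13.6057 × 4² / 7² = -4.44268 eV
  n = 8:  E = -13.6057 × 4² / 8² = -3.40143 eV  ← matches
  n = 9:  E = -13.6057 × 4² / 9² = -2.68755 eV
  n = 10:  E = -13.6057 × 4² / 10² = -2.17691 eV

Checking against the measurement of -3.4 eV (2 sig figs), only n = 8 agrees:
E_8 = -3.40143 eV, which rounds to -3.4 eV ✓

Therefore n = 8.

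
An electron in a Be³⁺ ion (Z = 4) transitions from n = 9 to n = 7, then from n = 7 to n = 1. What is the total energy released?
215.00 eV

The energy levels of Be³⁺ are E_n = -13.6057 × 4² / n² eV.

First transition (9 → 7):
ΔE₁ = |E_7 - E_9|
ΔE₁ = |-4.44267755 - (-2.68754568)| = 1.75513 eV

Second transition (7 → 1):
ΔE₂ = |E_1 - E_7|
ΔE₂ = |-217.69120000 - (-4.44267755)| = 213.24852 eV

Total energy released:
E_total = ΔE₁ + ΔE₂ = 1.75513 + 213.24852 = 215.00 eV

Note: This equals the direct transition 9 → 1: 215.00 eV ✓
Energy is conserved regardless of the path taken.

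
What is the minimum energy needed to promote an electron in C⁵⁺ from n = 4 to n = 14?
28.1138 eV

The energy levels of a hydrogen-like atom are E_n = -13.6057 Z² eV / n².

Energy at n = 4: E_4 = -13.6057 × 6² / 4² = -30.6128250 eV
Energy at n = 14: E_14 = -13.6057 × 6² / 14² = -2.4990061 eV

The excitation energy is the difference:
ΔE = E_14 - E_4
ΔE = -2.4990061 - (-30.6128250)
ΔE = 28.1138 eV

Since this is positive, energy must be absorbed (photon absorption).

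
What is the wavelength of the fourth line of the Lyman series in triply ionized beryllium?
5.93 nm

The lines of a series are numbered from the longest wavelength (smallest ΔE) outward; the fourth line is the transition from n = n_f + 4 to n_f.
The Lyman series has all transitions ending at n_f = 1.

For Be³⁺ (Z = 4), the fourth line (δ-line) is the jump from n = 5 to n = 1:
E_5 = -13.6057 × 4² / 5² = -8.7076 eV
E_1 = -13.6057 × 4² / 1² = -217.6912 eV
ΔE = E_5 - E_1 = 208.9836 eV

λ = hc/E = 1239.84 eV·nm / 208.9836 eV
λ = 5.93 nm

This is the δ-line of the Lyman series in Be³⁺.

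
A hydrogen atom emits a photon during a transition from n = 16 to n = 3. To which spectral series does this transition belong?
Paschen series

The spectral series in hydrogen are named based on the final (lower) energy level:
- Lyman series: n_final = 1 (ultraviolet)
- Balmer series: n_final = 2 (visible/near-UV)
- Paschen series: n_final = 3 (infrared)
- Brackett series: n_final = 4 (infrared)
- Pfund series: n_final = 5 (far infrared)

Since this transition ends at n = 3, it belongs to the Paschen series.

For reference, this 16 → 3 line has photon energy
ΔE = 13.6057 eV × (1/3² - 1/16²) = 1.458597 eV,
corresponding to wavelength λ = hc/ΔE = 1239.84 eV·nm / 1.458597 eV = 850.02 nm in the infrared region.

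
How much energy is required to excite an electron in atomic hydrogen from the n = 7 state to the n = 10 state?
0.141610 eV

The energy levels of a hydrogen-like atom are E_n = -13.6057 eV / n².

Energy at n = 7: E_7 = -13.6057 / 7² = -0.277667347 eV
Energy at n = 10: E_10 = -13.6057 / 10² = -0.136057000 eV

The excitation energy is the difference:
ΔE = E_10 - E_7
ΔE = -0.136057000 - (-0.277667347)
ΔE = 0.141610 eV

Since this is positive, energy must be absorbed (photon absorption).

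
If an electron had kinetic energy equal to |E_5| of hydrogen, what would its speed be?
4.3754e+05 m/s (or 0.15% of c)

The binding energy at n = 5 for hydrogen is:
E_5 = -13.6057/5² = -0.54422800 eV
|E_5| = 0.54422800 eV

Convert to Joules:
KE = 0.54422800 eV × (1.602177 × 10⁻¹⁹ J/eV) = 8.719496e-20 J

Using KE = ½mv²:
v = √(2·KE/m_e)
v = √(2 × 8.719496e-20 J / 9.10938 × 10⁻³¹ kg)
v = 4.3754e+05 m/s

This is approximately 0.15% the speed of light.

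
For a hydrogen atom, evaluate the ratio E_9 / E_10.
1.23

Using E_n = -13.6057 Z² / n² eV with Z = 1:

E_9 = -13.6057 / 9² = -13.6057 / 81 = -0.16797160 eV
E_10 = -13.6057 / 10² = -13.6057 / 100 = -0.13605700 eV

The ratio is:
E_9/E_10 = (-0.16797160) / (-0.13605700)
E_9/E_10 = (-13.6057/81) / (-13.6057/100)
E_9/E_10 = 100/81
E_9/E_10 = 1.23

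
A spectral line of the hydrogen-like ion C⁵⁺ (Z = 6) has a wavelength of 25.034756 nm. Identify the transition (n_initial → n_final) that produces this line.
n = 10 → n = 3

First, find the photon energy from the wavelength (hc = 1239.84 eV·nm):
E = hc/λ = 1239.84 eV·nm / 25.034756 nm = 49.524749 eV

The energy levels of C⁵⁺ satisfy E_n = -13.6057 × 6² / n² eV, so an emission n_i → n_f releases
ΔE = 13.6057 × 6² × (1/n_f² − 1/n_i²) eV.

Setting ΔE equal to the photon energy:
1/n_f² − 1/n_i² = 49.524749 / (13.6057 × 6²) = 0.10111111

Since 1/n_i² must be positive, we need 1/n_f² > 0.10111111, i.e. n_f ≤ 3. For each allowed n_f, solve n_i = (1/n_f² − 0.10111111)^(−1/2) and check whether it is a whole number:
  n_f = 1: 1/n_i² = 1.00000000 − 0.10111111 = 0.89888889 → n_i = 1.055  (not an integer) ✗
  n_f = 2: 1/n_i² = 0.25000000 − 0.10111111 = 0.14888889 → n_i = 2.592  (not an integer) ✗
  n_f = 3: 1/n_i² = 0.11111111 − 0.10111111 = 0.01000000 → n_i = 10.000  → integer, n_i = 10 ✓

Only n_f = 3 gives an integer upper level, n_i = 10.

The transition is from n = 10 to n = 3 (emission).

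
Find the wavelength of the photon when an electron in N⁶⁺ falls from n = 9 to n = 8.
567.11 nm

First, find the transition energy using E_n = -13.6057 Z² / n² eV:
E_9 = -13.6057 × 7² / 9² = -8.230609 eV
E_8 = -13.6057 × 7² / 8² = -10.416864 eV

Photon energy: |ΔE| = |E_8 - E_9| = 2.186255 eV

Convert to wavelength using E = hc/λ with hc = 1239.84 eV·nm:
λ = hc/E = 1239.84 eV·nm / 2.186255 eV
λ = 567.11 nm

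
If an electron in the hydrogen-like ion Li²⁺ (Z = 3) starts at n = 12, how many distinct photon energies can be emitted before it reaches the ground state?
66

The electron can occupy levels n = 1, 2, ..., 12 during de-excitation — that is m = 12 - 1 + 1 = 12 distinct levels.

The number of distinct spectral lines equals the number of ways to choose 2 of these m levels (each pair gives one possible emission transition):

Number of lines = m(m-1)/2 = 12×11/2 = 66

These correspond to all possible transitions between the 12 levels:
12 → 11, 12 → 10, 12 → 9, 12 → 8, 12 → 7, 12 → 6, 12 → 5, 12 → 4...

Each transition produces a photon with a unique energy (and thus wavelength). This count does not depend on Z.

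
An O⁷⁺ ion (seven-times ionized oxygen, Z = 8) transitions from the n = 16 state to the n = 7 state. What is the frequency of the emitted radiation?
3.47448e+15 Hz

First, find the transition energy:
E_16 = -13.6057 × 8² / 16² = -3.40142500 eV
E_7 = -13.6057 × 8² / 7² = -17.77071020 eV
|ΔE| = |E_7 - E_16| = 14.36928520 eV

Convert to Joules: E = 14.36928520 eV × (1.602177 × 10⁻¹⁹ J/eV) = 2.3022138e-18 J

Using E = hf:
f = E/h = 2.3022138e-18 J / (6.62607 × 10⁻³⁴ J·s)
f = 3.47448e+15 Hz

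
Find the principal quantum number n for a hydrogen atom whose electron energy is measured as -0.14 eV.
n = 10

The exact energy levels follow E_n = -13.6057 eV / n².

The measured value (-0.14 eV) is reported to only 2 significant figures, so we must test candidate n values and see which one matches to that precision.

Candidate energies:
  n = 8:  E = -13.6057/8² = -0.21259 eV
  n = 9:  E = -13.6057/9² = -0.16797 eV
  n = 10:  E = -13.6057/10² = -0.13606 eV  ← matches
  n = 11:  E = -13.6057/11² = -0.11244 eV
  n = 12:  E = -13.6057/12² = -0.09448 eV

Checking against the measurement of -0.14 eV (2 sig figs), only n = 10 agrees:
E_10 = -0.13606 eV, which rounds to -0.14 eV ✓

Therefore n = 10.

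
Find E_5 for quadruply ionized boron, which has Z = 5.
-13.606 eV

For hydrogen-like ions, the energy levels scale with Z²:
E_n = -13.6057 Z² / n² eV

For B⁴⁺ (Z = 5) at n = 5:
E_5 = -13.6057 × 5² / 5²
E_5 = -13.6057 × 25 / 25
E_5 = -340.1425 / 25
E_5 = -13.606 eV

The energy is 25 times more negative than hydrogen at the same n due to the stronger nuclear charge.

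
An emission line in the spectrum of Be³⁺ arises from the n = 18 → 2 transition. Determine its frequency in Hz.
1.29969e+16 Hz

First, find the transition energy:
E_18 = -13.6057 × 4² / 18² = -0.6718864 eV
E_2 = -13.6057 × 4² / 2² = -54.4228000 eV
|ΔE| = |E_2 - E_18| = 53.7509136 eV

Convert to Joules: E = 53.7509136 eV × (1.602177 × 10⁻¹⁹ J/eV) = 8.6118477e-18 J

Using E = hf:
f = E/h = 8.6118477e-18 J / (6.62607 × 10⁻³⁴ J·s)
f = 1.29969e+16 Hz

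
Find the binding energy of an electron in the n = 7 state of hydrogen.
0.278 eV

The ionization energy is the energy needed to remove the electron completely (n → ∞).

For hydrogen, E_n = -13.6057 eV / n².

At n = 7: E_7 = -13.6057 / 7² = -0.277667 eV
At n = ∞: E_∞ = 0 eV

Ionization energy = E_∞ - E_7 = 0 - (-0.277667) = 0.277667 eV
Ionization energy ≈ 0.278 eV

This is also called the binding energy of the electron in state n = 7.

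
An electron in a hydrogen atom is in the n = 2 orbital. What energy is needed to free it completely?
3.401 eV

The ionization energy is the energy needed to remove the electron completely (n → ∞).

For hydrogen, E_n = -13.6057 eV / n².

At n = 2: E_2 = -13.6057 / 2² = -3.401425 eV
At n = ∞: E_∞ = 0 eV

Ionization energy = E_∞ - E_2 = 0 - (-3.401425) = 3.401425 eV
Ionization energy ≈ 3.401 eV

This is also called the binding energy of the electron in state n = 2.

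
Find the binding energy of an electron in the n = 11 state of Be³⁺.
1.799 eV

The ionization energy is the energy needed to remove the electron completely (n → ∞).

For a hydrogen-like ion with Z = 4, E_n = -13.6057 Z² / n² eV.

At n = 11: E_11 = -13.6057 × 4² / 11² = -1.799101 eV
At n = ∞: E_∞ = 0 eV

Ionization energy = E_∞ - E_11 = 0 - (-1.799101) = 1.799101 eV
Ionization energy ≈ 1.799 eV

This is also called the binding energy of the electron in state n = 11.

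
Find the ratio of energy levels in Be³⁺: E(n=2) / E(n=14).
49.000000

Using E_n = -13.6057 Z² / n² eV with Z = 4:

E_2 = -13.6057 × 4² / 2² = -217.6912 / 4 = -54.422800000000 eV
E_14 = -13.6057 × 4² / 14² = -217.6912 / 196 = -1.110669387755 eV

The ratio is:
E_2/E_14 = (-54.422800000000) / (-1.110669387755)
E_2/E_14 = (-217.6912/4) / (-217.6912/196)
E_2/E_14 = 196/4
E_2/E_14 = 49.000000
(Note: the Z² factors cancel in the ratio.)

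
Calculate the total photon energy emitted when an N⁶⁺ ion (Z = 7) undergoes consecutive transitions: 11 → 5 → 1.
661.1696 eV

The energy levels of N⁶⁺ are E_n = -13.6057 × 7² / n² eV.

First transition (11 → 5):
ΔE₁ = |E_5 - E_11|
ΔE₁ = |-26.6671720000 - (-5.5097462810)| = 21.1574257 eV

Second transition (5 → 1):
ΔE₂ = |E_1 - E_5|
ΔE₂ = |-666.6793000000 - (-26.6671720000)| = 640.0121280 eV

Total energy released:
E_total = ΔE₁ + ΔE₂ = 21.1574257 + 640.0121280 = 661.1696 eV

Note: This equals the direct transition 11 → 1: 661.1696 eV ✓
Energy is conserved regardless of the path taken.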